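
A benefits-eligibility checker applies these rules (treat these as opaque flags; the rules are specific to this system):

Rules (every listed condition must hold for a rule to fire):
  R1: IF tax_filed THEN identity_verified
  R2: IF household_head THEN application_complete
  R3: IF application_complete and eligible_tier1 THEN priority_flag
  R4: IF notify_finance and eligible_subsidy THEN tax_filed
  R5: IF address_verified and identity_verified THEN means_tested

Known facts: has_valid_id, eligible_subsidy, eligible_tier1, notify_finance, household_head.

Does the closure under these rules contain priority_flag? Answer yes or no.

yes

Round 1: R2 [IF household_head THEN application_complete]; R4 [IF notify_finance and eligible_subsidy THEN tax_filed]. New: application_complete, tax_filed.
Round 2: R1 [IF tax_filed THEN identity_verified]; R3 [IF application_complete and eligible_tier1 THEN priority_flag]. New: identity_verified, priority_flag.
priority_flag appears in round 2, so it is derivable.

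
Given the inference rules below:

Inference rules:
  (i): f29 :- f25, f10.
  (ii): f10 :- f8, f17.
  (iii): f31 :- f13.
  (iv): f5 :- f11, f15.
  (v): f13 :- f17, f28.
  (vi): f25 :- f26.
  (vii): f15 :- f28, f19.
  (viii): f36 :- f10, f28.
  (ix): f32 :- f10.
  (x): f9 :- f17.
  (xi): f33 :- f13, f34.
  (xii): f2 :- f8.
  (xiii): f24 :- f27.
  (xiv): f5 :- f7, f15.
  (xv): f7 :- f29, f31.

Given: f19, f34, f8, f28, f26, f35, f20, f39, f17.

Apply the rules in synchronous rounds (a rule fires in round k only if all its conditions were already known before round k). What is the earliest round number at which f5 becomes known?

4

Round 1: (ii) [f10 :- f8, f17.]; (v) [f13 :- f17, f28.]; (vi) [f25 :- f26.]; (vii) [f15 :- f28, f19.]; (x) [f9 :- f17.]; (xii) [f2 :- f8.]. Adds f10, f13, f25, f15, f9, f2.
Round 2: (i) [f29 :- f25, f10.]; (iii) [f31 :- f13.]; (viii) [f36 :- f10, f28.]; (ix) [f32 :- f10.]; (xi) [f33 :- f13, f34.]. Adds f29, f31, f36, f32, f33.
Round 3: (xv) [f7 :- f29, f31.]. Adds f7.
Round 4: (xiv) [f5 :- f7, f15.]. Adds f5.
f5 first appears in round 4.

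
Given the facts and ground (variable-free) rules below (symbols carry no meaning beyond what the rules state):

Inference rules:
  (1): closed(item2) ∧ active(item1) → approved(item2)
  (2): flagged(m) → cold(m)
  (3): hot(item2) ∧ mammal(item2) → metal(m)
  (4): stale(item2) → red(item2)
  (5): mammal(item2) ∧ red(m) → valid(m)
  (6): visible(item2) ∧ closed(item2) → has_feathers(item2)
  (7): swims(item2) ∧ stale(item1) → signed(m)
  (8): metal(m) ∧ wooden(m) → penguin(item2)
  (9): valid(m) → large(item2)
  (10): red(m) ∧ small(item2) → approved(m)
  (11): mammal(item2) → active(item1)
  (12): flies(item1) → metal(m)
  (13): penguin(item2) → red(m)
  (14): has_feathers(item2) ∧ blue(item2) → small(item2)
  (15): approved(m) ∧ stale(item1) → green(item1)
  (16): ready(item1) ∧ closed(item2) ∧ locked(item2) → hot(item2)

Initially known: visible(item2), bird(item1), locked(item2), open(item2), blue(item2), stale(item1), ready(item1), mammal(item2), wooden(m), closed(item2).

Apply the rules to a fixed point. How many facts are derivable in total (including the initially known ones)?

22

[1] (6) [visible(item2) ∧ closed(item2) → has_feathers(item2)]; (11) [mammal(item2) → active(item1)]; (16) [ready(item1) ∧ closed(item2) ∧ locked(item2) → hot(item2)]. ⇒ new: has_feathers(item2), active(item1), hot(item2).
[2] (1) [closed(item2) ∧ active(item1) → approved(item2)]; (3) [hot(item2) ∧ mammal(item2) → metal(m)]; (14) [has_feathers(item2) ∧ blue(item2) → small(item2)]. ⇒ new: approved(item2), metal(m), small(item2).
[3] (8) [metal(m) ∧ wooden(m) → penguin(item2)]. ⇒ new: penguin(item2).
[4] (13) [penguin(item2) → red(m)]. ⇒ new: red(m).
[5] (5) [mammal(item2) ∧ red(m) → valid(m)]; (10) [red(m) ∧ small(item2) → approved(m)]. ⇒ new: valid(m), approved(m).
[6] (9) [valid(m) → large(item2)]; (15) [approved(m) ∧ stale(item1) → green(item1)]. ⇒ new: large(item2), green(item1).
Closure: {active(item1), approved(item2), approved(m), bird(item1), blue(item2), closed(item2), green(item1), has_feathers(item2), hot(item2), large(item2), locked(item2), mammal(item2), metal(m), open(item2), penguin(item2), ready(item1), red(m), small(item2), stale(item1), valid(m), visible(item2), wooden(m)} — 22 facts.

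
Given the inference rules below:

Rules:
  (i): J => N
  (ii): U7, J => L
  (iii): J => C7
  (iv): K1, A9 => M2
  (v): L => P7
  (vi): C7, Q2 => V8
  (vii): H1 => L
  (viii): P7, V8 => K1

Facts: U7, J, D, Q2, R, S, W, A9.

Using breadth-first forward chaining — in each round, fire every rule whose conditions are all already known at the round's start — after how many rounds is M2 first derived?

Round 1 — (i), (ii), (iii), derive N, L, C7.
Round 2 — (v), (vi), derive P7, V8.
Round 3 — (viii), derive K1.
Round 4 — (iv), derive M2.
M2 first appears in round 4.

4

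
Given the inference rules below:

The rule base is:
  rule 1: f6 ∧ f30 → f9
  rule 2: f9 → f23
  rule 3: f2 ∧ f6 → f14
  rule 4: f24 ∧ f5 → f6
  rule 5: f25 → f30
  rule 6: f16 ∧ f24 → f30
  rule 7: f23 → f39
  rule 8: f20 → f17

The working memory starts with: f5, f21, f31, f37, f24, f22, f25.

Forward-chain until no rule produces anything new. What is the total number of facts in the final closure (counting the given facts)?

Round 1 fires rule 4, rule 5, giving f6, f30.
Round 2 fires rule 1, giving f9.
Round 3 fires rule 2, giving f23.
Round 4 fires rule 7, giving f39.
Closure: {f21, f22, f23, f24, f25, f30, f31, f37, f39, f5, f6, f9} — 12 facts.

12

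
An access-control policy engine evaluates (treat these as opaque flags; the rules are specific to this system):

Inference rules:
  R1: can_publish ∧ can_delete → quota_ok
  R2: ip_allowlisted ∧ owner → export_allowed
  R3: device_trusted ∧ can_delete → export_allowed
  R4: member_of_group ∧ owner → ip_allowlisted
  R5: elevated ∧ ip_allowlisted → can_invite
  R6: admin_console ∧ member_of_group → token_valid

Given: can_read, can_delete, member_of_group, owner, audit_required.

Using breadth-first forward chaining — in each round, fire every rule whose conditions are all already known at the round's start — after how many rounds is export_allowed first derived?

2

Round 1: R4 [member_of_group ∧ owner → ip_allowlisted]. New: ip_allowlisted.
Round 2: R2 [ip_allowlisted ∧ owner → export_allowed]. New: export_allowed.
export_allowed first appears in round 2.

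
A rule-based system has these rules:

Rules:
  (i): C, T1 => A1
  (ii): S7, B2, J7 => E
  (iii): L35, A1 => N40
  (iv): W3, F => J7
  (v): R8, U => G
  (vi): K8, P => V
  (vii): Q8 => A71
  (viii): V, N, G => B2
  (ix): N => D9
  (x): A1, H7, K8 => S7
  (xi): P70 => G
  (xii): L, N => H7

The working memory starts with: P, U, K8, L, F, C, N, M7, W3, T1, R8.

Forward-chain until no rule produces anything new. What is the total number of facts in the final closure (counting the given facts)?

[1] (i) [C, T1 => A1]; (iv) [W3, F => J7]; (v) [R8, U => G]; (vi) [K8, P => V]; (ix) [N => D9]; (xii) [L, N => H7]. ⇒ new: A1, J7, G, V, D9, H7.
[2] (viii) [V, N, G => B2]; (x) [A1, H7, K8 => S7]. ⇒ new: B2, S7.
[3] (ii) [S7, B2, J7 => E]. ⇒ new: E.
Closure: {A1, B2, C, D9, E, F, G, H7, J7, K8, L, M7, N, P, R8, S7, T1, U, V, W3} — 20 facts.

20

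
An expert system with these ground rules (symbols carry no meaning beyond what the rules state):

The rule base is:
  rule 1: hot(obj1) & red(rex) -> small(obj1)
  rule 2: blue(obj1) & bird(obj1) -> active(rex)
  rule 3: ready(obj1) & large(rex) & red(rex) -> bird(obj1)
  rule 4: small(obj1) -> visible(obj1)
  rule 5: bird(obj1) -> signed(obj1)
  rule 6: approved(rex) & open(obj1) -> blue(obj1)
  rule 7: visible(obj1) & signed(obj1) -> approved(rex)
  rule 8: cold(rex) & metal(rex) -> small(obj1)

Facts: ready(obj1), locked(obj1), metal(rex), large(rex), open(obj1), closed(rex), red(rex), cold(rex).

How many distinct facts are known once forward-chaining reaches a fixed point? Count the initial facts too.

Round 1: rule 3 [ready(obj1) & large(rex) & red(rex) -> bird(obj1)]; rule 8 [cold(rex) & metal(rex) -> small(obj1)]. New: bird(obj1), small(obj1).
Round 2: rule 4 [small(obj1) -> visible(obj1)]; rule 5 [bird(obj1) -> signed(obj1)]. New: visible(obj1), signed(obj1).
Round 3: rule 7 [visible(obj1) & signed(obj1) -> approved(rex)]. New: approved(rex).
Round 4: rule 6 [approved(rex) & open(obj1) -> blue(obj1)]. New: blue(obj1).
Round 5: rule 2 [blue(obj1) & bird(obj1) -> active(rex)]. New: active(rex).
Closure: {active(rex), approved(rex), bird(obj1), blue(obj1), closed(rex), cold(rex), large(rex), locked(obj1), metal(rex), open(obj1), ready(obj1), red(rex), signed(obj1), small(obj1), visible(obj1)} — 15 facts.

15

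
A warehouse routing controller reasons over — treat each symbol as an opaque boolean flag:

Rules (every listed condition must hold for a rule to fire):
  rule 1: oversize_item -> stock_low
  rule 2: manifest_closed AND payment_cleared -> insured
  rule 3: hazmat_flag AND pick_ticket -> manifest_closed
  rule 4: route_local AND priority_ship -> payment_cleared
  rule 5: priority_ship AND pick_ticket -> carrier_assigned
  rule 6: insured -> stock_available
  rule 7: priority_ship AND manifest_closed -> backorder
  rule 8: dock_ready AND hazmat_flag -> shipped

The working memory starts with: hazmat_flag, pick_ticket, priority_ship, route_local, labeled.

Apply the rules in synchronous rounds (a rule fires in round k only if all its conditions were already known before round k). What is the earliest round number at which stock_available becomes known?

[1] rule 3 [hazmat_flag AND pick_ticket -> manifest_closed]; rule 4 [route_local AND priority_ship -> payment_cleared]; rule 5 [priority_ship AND pick_ticket -> carrier_assigned]. ⇒ new: manifest_closed, payment_cleared, carrier_assigned.
[2] rule 2 [manifest_closed AND payment_cleared -> insured]; rule 7 [priority_ship AND manifest_closed -> backorder]. ⇒ new: insured, backorder.
[3] rule 6 [insured -> stock_available]. ⇒ new: stock_available.
stock_available first appears in round 3.

3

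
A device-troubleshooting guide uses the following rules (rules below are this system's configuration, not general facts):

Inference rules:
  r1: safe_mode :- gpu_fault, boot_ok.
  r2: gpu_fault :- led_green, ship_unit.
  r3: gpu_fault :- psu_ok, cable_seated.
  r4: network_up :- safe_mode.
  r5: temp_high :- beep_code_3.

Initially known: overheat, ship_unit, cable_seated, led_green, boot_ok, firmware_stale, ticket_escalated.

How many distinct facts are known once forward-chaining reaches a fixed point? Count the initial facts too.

Round 1: r2 [gpu_fault :- led_green, ship_unit.]. New: gpu_fault.
Round 2: r1 [safe_mode :- gpu_fault, boot_ok.]. New: safe_mode.
Round 3: r4 [network_up :- safe_mode.]. New: network_up.
Closure: {boot_ok, cable_seated, firmware_stale, gpu_fault, led_green, network_up, overheat, safe_mode, ship_unit, ticket_escalated} — 10 facts.

10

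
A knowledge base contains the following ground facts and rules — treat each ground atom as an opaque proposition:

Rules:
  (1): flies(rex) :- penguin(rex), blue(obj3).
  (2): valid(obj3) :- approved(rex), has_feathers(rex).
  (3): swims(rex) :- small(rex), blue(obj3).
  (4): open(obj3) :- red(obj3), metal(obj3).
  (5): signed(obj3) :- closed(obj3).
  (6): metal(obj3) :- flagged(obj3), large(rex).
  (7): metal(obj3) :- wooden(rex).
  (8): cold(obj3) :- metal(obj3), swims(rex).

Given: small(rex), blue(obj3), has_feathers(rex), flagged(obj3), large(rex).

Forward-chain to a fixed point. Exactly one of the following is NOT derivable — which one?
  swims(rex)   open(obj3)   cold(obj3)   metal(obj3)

Round 1: (3) [swims(rex) :- small(rex), blue(obj3).]; (6) [metal(obj3) :- flagged(obj3), large(rex).]. Adds swims(rex), metal(obj3).
Round 2: (8) [cold(obj3) :- metal(obj3), swims(rex).]. Adds cold(obj3).
Derived: swims(rex) (round 1), metal(obj3) (round 1), cold(obj3) (round 2). open(obj3) never appears in any round.

open(obj3)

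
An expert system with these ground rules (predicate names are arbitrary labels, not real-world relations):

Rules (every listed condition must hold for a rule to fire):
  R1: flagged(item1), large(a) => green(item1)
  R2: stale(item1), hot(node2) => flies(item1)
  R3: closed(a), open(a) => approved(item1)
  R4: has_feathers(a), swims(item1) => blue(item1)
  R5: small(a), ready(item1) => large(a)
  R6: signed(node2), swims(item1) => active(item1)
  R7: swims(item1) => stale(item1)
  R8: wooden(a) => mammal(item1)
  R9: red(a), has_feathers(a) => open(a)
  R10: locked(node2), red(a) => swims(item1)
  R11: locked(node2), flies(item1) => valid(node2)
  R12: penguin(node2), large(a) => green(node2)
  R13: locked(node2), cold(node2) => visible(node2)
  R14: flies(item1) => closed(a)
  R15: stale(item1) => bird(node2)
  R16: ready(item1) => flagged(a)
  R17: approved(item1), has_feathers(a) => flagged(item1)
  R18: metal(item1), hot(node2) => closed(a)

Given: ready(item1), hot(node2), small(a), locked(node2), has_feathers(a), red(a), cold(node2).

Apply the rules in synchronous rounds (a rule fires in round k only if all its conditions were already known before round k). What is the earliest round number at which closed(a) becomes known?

4

Round 1 — R5, R9, R10, R13, R16, derive large(a), open(a), swims(item1), visible(node2), flagged(a).
Round 2 — R4, R7, derive blue(item1), stale(item1).
Round 3 — R2, R15, derive flies(item1), bird(node2).
Round 4 — R11, R14, derive valid(node2), closed(a).
closed(a) first appears in round 4.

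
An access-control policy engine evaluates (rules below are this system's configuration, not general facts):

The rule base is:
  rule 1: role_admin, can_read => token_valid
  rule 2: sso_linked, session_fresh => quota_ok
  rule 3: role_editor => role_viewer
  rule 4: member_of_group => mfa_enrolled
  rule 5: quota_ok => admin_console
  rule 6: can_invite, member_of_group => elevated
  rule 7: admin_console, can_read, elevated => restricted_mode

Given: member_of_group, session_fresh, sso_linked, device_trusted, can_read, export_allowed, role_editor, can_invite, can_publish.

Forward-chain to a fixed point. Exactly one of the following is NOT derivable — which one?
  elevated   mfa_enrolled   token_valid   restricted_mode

Round 1 fires rule 2, rule 3, rule 4, rule 6, giving quota_ok, role_viewer, mfa_enrolled, elevated.
Round 2 fires rule 5, giving admin_console.
Round 3 fires rule 7, giving restricted_mode.
Derived: restricted_mode (round 3), elevated (round 1), mfa_enrolled (round 1). token_valid never appears in any round.

token_valid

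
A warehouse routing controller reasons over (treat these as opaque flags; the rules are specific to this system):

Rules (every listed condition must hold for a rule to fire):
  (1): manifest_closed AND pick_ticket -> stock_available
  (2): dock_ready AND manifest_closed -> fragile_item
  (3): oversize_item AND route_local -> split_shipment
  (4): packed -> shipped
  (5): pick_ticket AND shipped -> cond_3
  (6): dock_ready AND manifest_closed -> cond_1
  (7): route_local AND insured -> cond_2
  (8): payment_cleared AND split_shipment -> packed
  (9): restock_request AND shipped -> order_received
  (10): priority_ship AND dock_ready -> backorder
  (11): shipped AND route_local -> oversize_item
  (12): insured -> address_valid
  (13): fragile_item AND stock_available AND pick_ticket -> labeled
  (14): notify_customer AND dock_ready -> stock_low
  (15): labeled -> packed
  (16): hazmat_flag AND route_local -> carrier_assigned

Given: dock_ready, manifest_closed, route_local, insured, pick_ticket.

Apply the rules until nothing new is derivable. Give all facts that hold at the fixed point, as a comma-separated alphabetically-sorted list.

[1] (1) [manifest_closed AND pick_ticket -> stock_available]; (2) [dock_ready AND manifest_closed -> fragile_item]; (6) [dock_ready AND manifest_closed -> cond_1]; (7) [route_local AND insured -> cond_2]; (12) [insured -> address_valid]. ⇒ new: stock_available, fragile_item, cond_1, cond_2, address_valid.
[2] (13) [fragile_item AND stock_available AND pick_ticket -> labeled]. ⇒ new: labeled.
[3] (15) [labeled -> packed]. ⇒ new: packed.
[4] (4) [packed -> shipped]. ⇒ new: shipped.
[5] (5) [pick_ticket AND shipped -> cond_3]; (11) [shipped AND route_local -> oversize_item]. ⇒ new: cond_3, oversize_item.
[6] (3) [oversize_item AND route_local -> split_shipment]. ⇒ new: split_shipment.

address_valid, cond_1, cond_2, cond_3, dock_ready, fragile_item, insured, labeled, manifest_closed, oversize_item, packed, pick_ticket, route_local, shipped, split_shipment, stock_available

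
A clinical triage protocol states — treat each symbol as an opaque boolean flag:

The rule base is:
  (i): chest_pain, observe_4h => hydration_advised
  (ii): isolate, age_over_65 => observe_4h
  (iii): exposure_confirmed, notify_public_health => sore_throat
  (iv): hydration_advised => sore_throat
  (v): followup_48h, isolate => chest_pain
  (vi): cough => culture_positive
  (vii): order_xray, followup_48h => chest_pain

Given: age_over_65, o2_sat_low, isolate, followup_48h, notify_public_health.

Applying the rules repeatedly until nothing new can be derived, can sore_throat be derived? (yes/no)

Round 1: (ii) [isolate, age_over_65 => observe_4h]; (v) [followup_48h, isolate => chest_pain]. New: observe_4h, chest_pain.
Round 2: (i) [chest_pain, observe_4h => hydration_advised]. New: hydration_advised.
Round 3: (iv) [hydration_advised => sore_throat]. New: sore_throat.
sore_throat appears in round 3, so it is derivable.

yes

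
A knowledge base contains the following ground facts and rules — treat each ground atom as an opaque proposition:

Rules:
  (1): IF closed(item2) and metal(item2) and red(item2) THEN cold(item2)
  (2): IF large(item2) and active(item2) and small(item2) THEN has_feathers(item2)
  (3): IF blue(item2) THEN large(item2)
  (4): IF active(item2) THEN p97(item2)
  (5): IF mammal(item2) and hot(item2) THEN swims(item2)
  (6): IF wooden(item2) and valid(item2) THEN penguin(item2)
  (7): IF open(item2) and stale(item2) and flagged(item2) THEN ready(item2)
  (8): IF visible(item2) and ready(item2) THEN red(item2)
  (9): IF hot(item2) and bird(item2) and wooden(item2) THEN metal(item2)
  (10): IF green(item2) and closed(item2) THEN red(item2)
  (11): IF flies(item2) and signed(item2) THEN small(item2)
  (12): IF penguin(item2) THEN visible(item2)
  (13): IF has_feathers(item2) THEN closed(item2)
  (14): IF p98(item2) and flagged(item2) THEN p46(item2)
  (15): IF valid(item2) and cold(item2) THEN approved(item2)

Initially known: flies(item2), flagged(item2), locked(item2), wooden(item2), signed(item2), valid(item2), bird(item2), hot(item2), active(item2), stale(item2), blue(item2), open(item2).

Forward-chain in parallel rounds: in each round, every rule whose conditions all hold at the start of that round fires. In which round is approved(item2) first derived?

Round 1 fires (3), (4), (6), (7), (9), (11), giving large(item2), p97(item2), penguin(item2), ready(item2), metal(item2), small(item2).
Round 2 fires (2), (12), giving has_feathers(item2), visible(item2).
Round 3 fires (8), (13), giving red(item2), closed(item2).
Round 4 fires (1), giving cold(item2).
Round 5 fires (15), giving approved(item2).
approved(item2) first appears in round 5.

5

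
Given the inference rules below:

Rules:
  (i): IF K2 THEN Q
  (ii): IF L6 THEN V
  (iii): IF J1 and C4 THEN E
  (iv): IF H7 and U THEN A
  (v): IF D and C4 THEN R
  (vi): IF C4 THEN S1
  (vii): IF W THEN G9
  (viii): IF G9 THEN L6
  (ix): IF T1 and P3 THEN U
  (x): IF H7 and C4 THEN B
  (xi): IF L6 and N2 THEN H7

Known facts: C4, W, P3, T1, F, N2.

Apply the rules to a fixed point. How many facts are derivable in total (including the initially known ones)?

Round 1: (vi) [IF C4 THEN S1]; (vii) [IF W THEN G9]; (ix) [IF T1 and P3 THEN U]. New: S1, G9, U.
Round 2: (viii) [IF G9 THEN L6]. New: L6.
Round 3: (ii) [IF L6 THEN V]; (xi) [IF L6 and N2 THEN H7]. New: V, H7.
Round 4: (iv) [IF H7 and U THEN A]; (x) [IF H7 and C4 THEN B]. New: A, B.
Closure: {A, B, C4, F, G9, H7, L6, N2, P3, S1, T1, U, V, W} — 14 facts.

14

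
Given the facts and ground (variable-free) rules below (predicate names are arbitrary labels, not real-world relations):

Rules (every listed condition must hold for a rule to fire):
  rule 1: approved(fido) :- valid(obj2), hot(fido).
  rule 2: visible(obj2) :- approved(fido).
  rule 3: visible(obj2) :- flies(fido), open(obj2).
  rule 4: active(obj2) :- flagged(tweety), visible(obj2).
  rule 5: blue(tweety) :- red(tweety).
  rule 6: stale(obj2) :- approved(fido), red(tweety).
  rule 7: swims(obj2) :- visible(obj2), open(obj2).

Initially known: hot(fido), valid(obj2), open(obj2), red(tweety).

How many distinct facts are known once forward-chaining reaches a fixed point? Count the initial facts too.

Round 1: rule 1 [approved(fido) :- valid(obj2), hot(fido).]; rule 5 [blue(tweety) :- red(tweety).]. New: approved(fido), blue(tweety).
Round 2: rule 2 [visible(obj2) :- approved(fido).]; rule 6 [stale(obj2) :- approved(fido), red(tweety).]. New: visible(obj2), stale(obj2).
Round 3: rule 7 [swims(obj2) :- visible(obj2), open(obj2).]. New: swims(obj2).
Closure: {approved(fido), blue(tweety), hot(fido), open(obj2), red(tweety), stale(obj2), swims(obj2), valid(obj2), visible(obj2)} — 9 facts.

9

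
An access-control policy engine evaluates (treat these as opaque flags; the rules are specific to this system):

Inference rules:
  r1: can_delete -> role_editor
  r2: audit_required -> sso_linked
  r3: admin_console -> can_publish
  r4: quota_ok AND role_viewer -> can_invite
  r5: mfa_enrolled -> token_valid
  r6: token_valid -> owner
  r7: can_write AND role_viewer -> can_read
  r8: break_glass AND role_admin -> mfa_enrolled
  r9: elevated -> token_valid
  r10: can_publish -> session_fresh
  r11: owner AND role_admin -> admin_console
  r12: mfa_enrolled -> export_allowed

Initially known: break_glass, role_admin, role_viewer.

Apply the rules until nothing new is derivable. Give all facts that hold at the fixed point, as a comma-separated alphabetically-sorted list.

admin_console, break_glass, can_publish, export_allowed, mfa_enrolled, owner, role_admin, role_viewer, session_fresh, token_valid

Round 1: r8 [break_glass AND role_admin -> mfa_enrolled]. New: mfa_enrolled.
Round 2: r5 [mfa_enrolled -> token_valid]; r12 [mfa_enrolled -> export_allowed]. New: token_valid, export_allowed.
Round 3: r6 [token_valid -> owner]. New: owner.
Round 4: r11 [owner AND role_admin -> admin_console]. New: admin_console.
Round 5: r3 [admin_console -> can_publish]. New: can_publish.
Round 6: r10 [can_publish -> session_fresh]. New: session_fresh.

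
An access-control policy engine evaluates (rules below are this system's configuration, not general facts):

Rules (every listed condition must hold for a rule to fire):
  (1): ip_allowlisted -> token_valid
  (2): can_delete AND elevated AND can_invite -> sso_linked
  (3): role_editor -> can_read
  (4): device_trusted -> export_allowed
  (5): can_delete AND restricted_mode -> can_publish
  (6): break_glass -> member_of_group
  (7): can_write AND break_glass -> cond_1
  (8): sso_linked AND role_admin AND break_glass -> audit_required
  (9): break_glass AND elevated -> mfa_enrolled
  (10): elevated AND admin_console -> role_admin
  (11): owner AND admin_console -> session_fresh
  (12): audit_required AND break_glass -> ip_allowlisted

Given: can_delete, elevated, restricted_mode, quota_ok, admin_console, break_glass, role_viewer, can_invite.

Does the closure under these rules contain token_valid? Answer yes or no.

yes

Round 1 fires (2), (5), (6), (9), (10), giving sso_linked, can_publish, member_of_group, mfa_enrolled, role_admin.
Round 2 fires (8), giving audit_required.
Round 3 fires (12), giving ip_allowlisted.
Round 4 fires (1), giving token_valid.
token_valid appears in round 4, so it is derivable.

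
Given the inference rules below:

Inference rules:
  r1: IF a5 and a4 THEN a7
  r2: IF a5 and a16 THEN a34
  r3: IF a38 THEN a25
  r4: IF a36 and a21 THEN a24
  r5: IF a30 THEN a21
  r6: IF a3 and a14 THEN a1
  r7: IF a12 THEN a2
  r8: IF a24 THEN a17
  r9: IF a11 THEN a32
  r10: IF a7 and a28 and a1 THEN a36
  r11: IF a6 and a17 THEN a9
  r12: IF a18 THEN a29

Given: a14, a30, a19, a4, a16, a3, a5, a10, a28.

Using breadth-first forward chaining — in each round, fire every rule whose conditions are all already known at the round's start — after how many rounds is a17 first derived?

4

Round 1: r1 [IF a5 and a4 THEN a7]; r2 [IF a5 and a16 THEN a34]; r5 [IF a30 THEN a21]; r6 [IF a3 and a14 THEN a1]. Adds a7, a34, a21, a1.
Round 2: r10 [IF a7 and a28 and a1 THEN a36]. Adds a36.
Round 3: r4 [IF a36 and a21 THEN a24]. Adds a24.
Round 4: r8 [IF a24 THEN a17]. Adds a17.
a17 first appears in round 4.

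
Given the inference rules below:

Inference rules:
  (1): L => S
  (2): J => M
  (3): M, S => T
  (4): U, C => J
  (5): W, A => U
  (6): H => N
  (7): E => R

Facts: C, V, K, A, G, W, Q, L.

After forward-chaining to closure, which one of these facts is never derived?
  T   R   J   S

Round 1: (1) [L => S]; (5) [W, A => U]. Adds S, U.
Round 2: (4) [U, C => J]. Adds J.
Round 3: (2) [J => M]. Adds M.
Round 4: (3) [M, S => T]. Adds T.
Derived: T (round 4), S (round 1), J (round 2). R never appears in any round.

R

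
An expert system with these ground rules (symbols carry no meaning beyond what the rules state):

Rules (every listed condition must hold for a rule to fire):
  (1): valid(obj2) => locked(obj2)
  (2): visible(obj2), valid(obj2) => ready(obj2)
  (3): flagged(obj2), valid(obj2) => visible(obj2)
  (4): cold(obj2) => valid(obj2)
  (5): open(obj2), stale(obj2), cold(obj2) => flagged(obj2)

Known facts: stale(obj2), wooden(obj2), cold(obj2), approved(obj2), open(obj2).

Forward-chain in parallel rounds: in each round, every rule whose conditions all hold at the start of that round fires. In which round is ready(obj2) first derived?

Round 1 — (4), (5), derive valid(obj2), flagged(obj2).
Round 2 — (1), (3), derive locked(obj2), visible(obj2).
Round 3 — (2), derive ready(obj2).
ready(obj2) first appears in round 3.

3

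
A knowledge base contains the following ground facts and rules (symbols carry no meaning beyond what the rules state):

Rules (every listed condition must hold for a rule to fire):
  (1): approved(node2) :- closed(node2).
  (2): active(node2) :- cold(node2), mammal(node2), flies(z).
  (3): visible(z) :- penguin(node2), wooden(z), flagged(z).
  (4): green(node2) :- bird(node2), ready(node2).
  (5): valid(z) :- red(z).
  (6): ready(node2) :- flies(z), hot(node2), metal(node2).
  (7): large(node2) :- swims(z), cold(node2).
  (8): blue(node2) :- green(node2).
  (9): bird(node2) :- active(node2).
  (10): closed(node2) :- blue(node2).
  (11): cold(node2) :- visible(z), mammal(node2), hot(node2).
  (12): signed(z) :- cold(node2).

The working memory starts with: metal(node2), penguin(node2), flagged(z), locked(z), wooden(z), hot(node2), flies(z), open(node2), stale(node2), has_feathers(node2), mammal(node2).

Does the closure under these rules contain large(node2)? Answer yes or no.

no

[1] (3) [visible(z) :- penguin(node2), wooden(z), flagged(z).]; (6) [ready(node2) :- flies(z), hot(node2), metal(node2).]. ⇒ new: visible(z), ready(node2).
[2] (11) [cold(node2) :- visible(z), mammal(node2), hot(node2).]. ⇒ new: cold(node2).
[3] (2) [active(node2) :- cold(node2), mammal(node2), flies(z).]; (12) [signed(z) :- cold(node2).]. ⇒ new: active(node2), signed(z).
[4] (9) [bird(node2) :- active(node2).]. ⇒ new: bird(node2).
[5] (4) [green(node2) :- bird(node2), ready(node2).]. ⇒ new: green(node2).
[6] (8) [blue(node2) :- green(node2).]. ⇒ new: blue(node2).
[7] (10) [closed(node2) :- blue(node2).]. ⇒ new: closed(node2).
[8] (1) [approved(node2) :- closed(node2).]. ⇒ new: approved(node2).
Fixed point reached. large(node2) is concluded only by (7); (7) needs swims(z) (never derived).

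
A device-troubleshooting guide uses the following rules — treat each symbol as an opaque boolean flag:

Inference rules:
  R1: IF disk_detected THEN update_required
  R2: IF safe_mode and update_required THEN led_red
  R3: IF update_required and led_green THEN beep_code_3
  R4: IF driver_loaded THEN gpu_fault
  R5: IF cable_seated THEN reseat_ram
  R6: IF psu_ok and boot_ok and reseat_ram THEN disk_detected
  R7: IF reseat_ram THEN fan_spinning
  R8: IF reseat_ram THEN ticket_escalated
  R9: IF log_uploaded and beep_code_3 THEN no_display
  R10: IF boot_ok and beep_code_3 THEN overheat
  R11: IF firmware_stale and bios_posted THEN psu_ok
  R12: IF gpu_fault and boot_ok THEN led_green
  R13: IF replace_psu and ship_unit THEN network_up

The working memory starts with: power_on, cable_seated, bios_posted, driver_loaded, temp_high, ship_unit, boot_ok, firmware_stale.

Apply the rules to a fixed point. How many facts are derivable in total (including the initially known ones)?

18

[1] R4 [IF driver_loaded THEN gpu_fault]; R5 [IF cable_seated THEN reseat_ram]; R11 [IF firmware_stale and bios_posted THEN psu_ok]. ⇒ new: gpu_fault, reseat_ram, psu_ok.
[2] R6 [IF psu_ok and boot_ok and reseat_ram THEN disk_detected]; R7 [IF reseat_ram THEN fan_spinning]; R8 [IF reseat_ram THEN ticket_escalated]; R12 [IF gpu_fault and boot_ok THEN led_green]. ⇒ new: disk_detected, fan_spinning, ticket_escalated, led_green.
[3] R1 [IF disk_detected THEN update_required]. ⇒ new: update_required.
[4] R3 [IF update_required and led_green THEN beep_code_3]. ⇒ new: beep_code_3.
[5] R10 [IF boot_ok and beep_code_3 THEN overheat]. ⇒ new: overheat.
Closure: {beep_code_3, bios_posted, boot_ok, cable_seated, disk_detected, driver_loaded, fan_spinning, firmware_stale, gpu_fault, led_green, overheat, power_on, psu_ok, reseat_ram, ship_unit, temp_high, ticket_escalated, update_required} — 18 facts.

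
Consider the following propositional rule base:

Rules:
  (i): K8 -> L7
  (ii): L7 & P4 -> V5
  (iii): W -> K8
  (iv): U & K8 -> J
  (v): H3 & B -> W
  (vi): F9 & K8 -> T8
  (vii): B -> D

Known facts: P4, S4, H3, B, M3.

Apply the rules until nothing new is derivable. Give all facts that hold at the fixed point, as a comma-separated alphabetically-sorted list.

[1] (v) [H3 & B -> W]; (vii) [B -> D]. ⇒ new: W, D.
[2] (iii) [W -> K8]. ⇒ new: K8.
[3] (i) [K8 -> L7]. ⇒ new: L7.
[4] (ii) [L7 & P4 -> V5]. ⇒ new: V5.

B, D, H3, K8, L7, M3, P4, S4, V5, W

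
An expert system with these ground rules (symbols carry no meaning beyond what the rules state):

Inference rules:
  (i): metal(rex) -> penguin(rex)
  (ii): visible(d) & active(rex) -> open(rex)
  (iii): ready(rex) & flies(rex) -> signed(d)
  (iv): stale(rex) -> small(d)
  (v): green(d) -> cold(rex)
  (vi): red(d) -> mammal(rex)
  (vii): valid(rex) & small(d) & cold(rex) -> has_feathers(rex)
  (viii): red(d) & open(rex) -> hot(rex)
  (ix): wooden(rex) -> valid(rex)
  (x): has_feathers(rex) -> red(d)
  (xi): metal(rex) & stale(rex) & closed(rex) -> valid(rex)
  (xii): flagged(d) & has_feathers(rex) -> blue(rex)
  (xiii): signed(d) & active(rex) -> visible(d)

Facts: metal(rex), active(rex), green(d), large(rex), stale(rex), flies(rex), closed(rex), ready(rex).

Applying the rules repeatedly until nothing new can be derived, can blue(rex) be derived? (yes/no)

no

Round 1 — (i), (iii), (iv), (v), (xi), derive penguin(rex), signed(d), small(d), cold(rex), valid(rex).
Round 2 — (vii), (xiii), derive has_feathers(rex), visible(d).
Round 3 — (ii), (x), derive open(rex), red(d).
Round 4 — (vi), (viii), derive mammal(rex), hot(rex).
Fixed point reached. blue(rex) is concluded only by (xii); (xii) needs flagged(d) (never derived).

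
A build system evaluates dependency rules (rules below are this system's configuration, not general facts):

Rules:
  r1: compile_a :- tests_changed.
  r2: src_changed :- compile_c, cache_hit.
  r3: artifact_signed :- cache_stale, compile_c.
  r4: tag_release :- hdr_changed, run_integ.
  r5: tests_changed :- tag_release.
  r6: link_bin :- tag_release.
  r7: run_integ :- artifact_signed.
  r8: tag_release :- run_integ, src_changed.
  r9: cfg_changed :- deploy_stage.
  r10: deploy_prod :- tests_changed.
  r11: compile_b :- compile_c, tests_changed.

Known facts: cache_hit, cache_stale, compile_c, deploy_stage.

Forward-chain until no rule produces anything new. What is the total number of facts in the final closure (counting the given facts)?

14

Round 1 — r2, r3, r9, derive src_changed, artifact_signed, cfg_changed.
Round 2 — r7, derive run_integ.
Round 3 — r8, derive tag_release.
Round 4 — r5, r6, derive tests_changed, link_bin.
Round 5 — r1, r10, r11, derive compile_a, deploy_prod, compile_b.
Closure: {artifact_signed, cache_hit, cache_stale, cfg_changed, compile_a, compile_b, compile_c, deploy_prod, deploy_stage, link_bin, run_integ, src_changed, tag_release, tests_changed} — 14 facts.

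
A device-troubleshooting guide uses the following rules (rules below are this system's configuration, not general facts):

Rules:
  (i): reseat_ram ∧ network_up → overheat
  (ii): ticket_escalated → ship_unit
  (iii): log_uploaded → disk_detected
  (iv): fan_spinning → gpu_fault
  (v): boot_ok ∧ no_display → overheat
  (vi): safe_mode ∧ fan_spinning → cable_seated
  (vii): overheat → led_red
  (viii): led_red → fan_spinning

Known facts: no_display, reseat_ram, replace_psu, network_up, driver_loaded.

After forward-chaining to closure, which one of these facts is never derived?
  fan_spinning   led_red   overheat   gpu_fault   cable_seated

[1] (i) [reseat_ram ∧ network_up → overheat]. ⇒ new: overheat.
[2] (vii) [overheat → led_red]. ⇒ new: led_red.
[3] (viii) [led_red → fan_spinning]. ⇒ new: fan_spinning.
[4] (iv) [fan_spinning → gpu_fault]. ⇒ new: gpu_fault.
Derived: led_red (round 2), overheat (round 1), fan_spinning (round 3), gpu_fault (round 4). cable_seated never appears in any round.

cable_seated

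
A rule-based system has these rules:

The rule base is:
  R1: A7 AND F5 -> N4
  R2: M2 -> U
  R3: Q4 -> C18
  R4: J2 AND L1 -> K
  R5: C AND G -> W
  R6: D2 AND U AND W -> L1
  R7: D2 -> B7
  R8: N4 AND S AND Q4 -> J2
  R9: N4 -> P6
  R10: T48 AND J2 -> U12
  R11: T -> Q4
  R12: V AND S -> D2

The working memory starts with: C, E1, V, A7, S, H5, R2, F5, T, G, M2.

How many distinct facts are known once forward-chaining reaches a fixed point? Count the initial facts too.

Round 1 — R1, R2, R5, R11, R12, derive N4, U, W, Q4, D2.
Round 2 — R3, R6, R7, R8, R9, derive C18, L1, B7, J2, P6.
Round 3 — R4, derive K.
Closure: {A7, B7, C, C18, D2, E1, F5, G, H5, J2, K, L1, M2, N4, P6, Q4, R2, S, T, U, V, W} — 22 facts.

22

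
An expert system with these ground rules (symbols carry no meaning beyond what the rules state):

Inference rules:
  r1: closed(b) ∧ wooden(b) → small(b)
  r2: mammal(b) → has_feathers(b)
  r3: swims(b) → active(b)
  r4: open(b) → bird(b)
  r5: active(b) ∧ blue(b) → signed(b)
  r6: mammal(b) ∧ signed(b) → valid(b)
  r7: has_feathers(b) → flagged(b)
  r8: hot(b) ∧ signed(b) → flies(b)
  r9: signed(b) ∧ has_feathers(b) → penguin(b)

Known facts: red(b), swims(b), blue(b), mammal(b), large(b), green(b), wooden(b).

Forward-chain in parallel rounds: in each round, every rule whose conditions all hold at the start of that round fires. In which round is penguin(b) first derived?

3

Round 1: r2 [mammal(b) → has_feathers(b)]; r3 [swims(b) → active(b)]. Adds has_feathers(b), active(b).
Round 2: r5 [active(b) ∧ blue(b) → signed(b)]; r7 [has_feathers(b) → flagged(b)]. Adds signed(b), flagged(b).
Round 3: r6 [mammal(b) ∧ signed(b) → valid(b)]; r9 [signed(b) ∧ has_feathers(b) → penguin(b)]. Adds valid(b), penguin(b).
penguin(b) first appears in round 3.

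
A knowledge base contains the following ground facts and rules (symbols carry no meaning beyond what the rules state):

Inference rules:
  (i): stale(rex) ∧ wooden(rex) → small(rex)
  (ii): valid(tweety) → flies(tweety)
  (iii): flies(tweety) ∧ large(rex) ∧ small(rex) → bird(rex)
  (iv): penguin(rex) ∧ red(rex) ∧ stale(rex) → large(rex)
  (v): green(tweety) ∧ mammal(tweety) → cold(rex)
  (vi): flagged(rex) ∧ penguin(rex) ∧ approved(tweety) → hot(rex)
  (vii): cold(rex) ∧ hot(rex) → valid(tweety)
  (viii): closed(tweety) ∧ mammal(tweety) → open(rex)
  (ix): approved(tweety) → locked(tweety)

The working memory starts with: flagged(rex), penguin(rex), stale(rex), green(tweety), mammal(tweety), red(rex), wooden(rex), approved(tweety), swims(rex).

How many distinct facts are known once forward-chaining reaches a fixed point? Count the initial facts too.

Round 1: (i) [stale(rex) ∧ wooden(rex) → small(rex)]; (iv) [penguin(rex) ∧ red(rex) ∧ stale(rex) → large(rex)]; (v) [green(tweety) ∧ mammal(tweety) → cold(rex)]; (vi) [flagged(rex) ∧ penguin(rex) ∧ approved(tweety) → hot(rex)]; (ix) [approved(tweety) → locked(tweety)]. New: small(rex), large(rex), cold(rex), hot(rex), locked(tweety).
Round 2: (vii) [cold(rex) ∧ hot(rex) → valid(tweety)]. New: valid(tweety).
Round 3: (ii) [valid(tweety) → flies(tweety)]. New: flies(tweety).
Round 4: (iii) [flies(tweety) ∧ large(rex) ∧ small(rex) → bird(rex)]. New: bird(rex).
Closure: {approved(tweety), bird(rex), cold(rex), flagged(rex), flies(tweety), green(tweety), hot(rex), large(rex), locked(tweety), mammal(tweety), penguin(rex), red(rex), small(rex), stale(rex), swims(rex), valid(tweety), wooden(rex)} — 17 facts.

17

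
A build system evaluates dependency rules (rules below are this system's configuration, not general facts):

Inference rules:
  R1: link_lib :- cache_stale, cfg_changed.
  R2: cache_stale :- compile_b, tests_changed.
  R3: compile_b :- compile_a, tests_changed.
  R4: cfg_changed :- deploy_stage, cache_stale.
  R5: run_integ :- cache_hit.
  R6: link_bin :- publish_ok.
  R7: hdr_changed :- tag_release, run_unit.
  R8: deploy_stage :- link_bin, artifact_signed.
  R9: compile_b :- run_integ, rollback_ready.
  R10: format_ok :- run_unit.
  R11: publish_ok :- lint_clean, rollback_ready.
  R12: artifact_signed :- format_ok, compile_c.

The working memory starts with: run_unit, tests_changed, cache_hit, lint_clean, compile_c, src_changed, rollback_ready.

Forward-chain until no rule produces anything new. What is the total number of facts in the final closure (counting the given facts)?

Round 1: R5 [run_integ :- cache_hit.]; R10 [format_ok :- run_unit.]; R11 [publish_ok :- lint_clean, rollback_ready.]. Adds run_integ, format_ok, publish_ok.
Round 2: R6 [link_bin :- publish_ok.]; R9 [compile_b :- run_integ, rollback_ready.]; R12 [artifact_signed :- format_ok, compile_c.]. Adds link_bin, compile_b, artifact_signed.
Round 3: R2 [cache_stale :- compile_b, tests_changed.]; R8 [deploy_stage :- link_bin, artifact_signed.]. Adds cache_stale, deploy_stage.
Round 4: R4 [cfg_changed :- deploy_stage, cache_stale.]. Adds cfg_changed.
Round 5: R1 [link_lib :- cache_stale, cfg_changed.]. Adds link_lib.
Closure: {artifact_signed, cache_hit, cache_stale, cfg_changed, compile_b, compile_c, deploy_stage, format_ok, link_bin, link_lib, lint_clean, publish_ok, rollback_ready, run_integ, run_unit, src_changed, tests_changed} — 17 facts.

17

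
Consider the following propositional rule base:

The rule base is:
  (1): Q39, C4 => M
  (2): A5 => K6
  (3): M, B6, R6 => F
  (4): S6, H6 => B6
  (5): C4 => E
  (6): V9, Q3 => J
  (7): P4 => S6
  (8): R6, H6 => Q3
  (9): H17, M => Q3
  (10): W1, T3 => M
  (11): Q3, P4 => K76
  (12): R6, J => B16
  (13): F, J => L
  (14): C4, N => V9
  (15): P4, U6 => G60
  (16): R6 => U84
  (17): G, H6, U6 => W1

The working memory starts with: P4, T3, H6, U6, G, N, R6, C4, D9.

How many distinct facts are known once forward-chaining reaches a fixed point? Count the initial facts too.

23

Round 1: (5) [C4 => E]; (7) [P4 => S6]; (8) [R6, H6 => Q3]; (14) [C4, N => V9]; (15) [P4, U6 => G60]; (16) [R6 => U84]; (17) [G, H6, U6 => W1]. Adds E, S6, Q3, V9, G60, U84, W1.
Round 2: (4) [S6, H6 => B6]; (6) [V9, Q3 => J]; (10) [W1, T3 => M]; (11) [Q3, P4 => K76]. Adds B6, J, M, K76.
Round 3: (3) [M, B6, R6 => F]; (12) [R6, J => B16]. Adds F, B16.
Round 4: (13) [F, J => L]. Adds L.
Closure: {B16, B6, C4, D9, E, F, G, G60, H6, J, K76, L, M, N, P4, Q3, R6, S6, T3, U6, U84, V9, W1} — 23 facts.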